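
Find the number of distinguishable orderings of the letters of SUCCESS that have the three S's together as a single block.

60

Treat the 3 copies of S as a single block. The multiset to arrange is then {SSS, C, C, E, U}, 5 items in all.
That gives (5)!/(2!) = 60 arrangements.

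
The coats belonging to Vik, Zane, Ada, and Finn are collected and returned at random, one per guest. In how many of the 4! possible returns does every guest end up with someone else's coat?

Let Aᵢ be the assignments in which guest i gets their own coat. We want the size of the complement of A₁∪…∪A_4.
By inclusion–exclusion this is Σ_{j=0}^{4} (−1)^j C(4,j)·(4−j)!.
Computing: 24 − 24 + 12 − 4 + 1 = 9.

9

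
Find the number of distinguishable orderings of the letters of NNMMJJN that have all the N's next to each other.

30

Treat the 3 copies of N as a single block. The multiset to arrange is then {NNN, J, J, M, M}, 5 items in all.
That gives (5)!/(2!·2!) = 30 arrangements.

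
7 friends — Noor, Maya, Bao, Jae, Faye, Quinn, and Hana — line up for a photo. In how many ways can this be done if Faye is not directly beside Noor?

3600

Of the 7! = 5040 arrangements, those with Faye and Noor adjacent number 2 × 6! = 1440 (treat the pair as a block with 2 internal orders).
So 5040 − 1440 = 3600 arrangements keep them apart.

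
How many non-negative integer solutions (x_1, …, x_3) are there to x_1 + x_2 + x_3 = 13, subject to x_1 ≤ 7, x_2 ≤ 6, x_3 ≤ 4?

Ignoring the caps, the number of non-negative solutions to x_1+…+x_3 = 13 is C(15,2) = 105.
Subtract solutions that violate a single cap (substitute x_i' = x_i − (cap_i+1)): x_1 ≥ 8 gives C(7,2) = 21; x_2 ≥ 7 gives C(8,2) = 28; x_3 ≥ 5 gives C(10,2) = 45. Together 94.
Add back pairs where two caps are both exceeded: 0 + 1 + 3 = 4.
By inclusion–exclusion the count is 105 − 94 + 4 = 15.

15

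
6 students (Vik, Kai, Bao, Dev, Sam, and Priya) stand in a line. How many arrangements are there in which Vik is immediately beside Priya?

Glue Vik and Priya into one block (2 internal orders), leaving 5 units to arrange in a row.
That gives 2 × 5! = 2 × 120 = 240.

240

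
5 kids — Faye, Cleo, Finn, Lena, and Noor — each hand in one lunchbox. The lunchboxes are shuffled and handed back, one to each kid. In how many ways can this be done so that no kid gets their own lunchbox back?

Count assignments avoiding every fixed point. For any j of the 5 kids fixed to their own lunchbox, the other 5−j can be arranged in (5−j)! ways.
By inclusion–exclusion this is Σ_{j=0}^{5} (−1)^j C(5,j)·(5−j)!.
Computing: 120 − 120 + 60 − 20 + 5 − 1 = 44.

44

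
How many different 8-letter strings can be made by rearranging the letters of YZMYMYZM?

560

The 8 letters of YZMYMYZM have repeats: M appearing 3 times, Y appearing 3 times, and Z appearing twice.
The number of distinct arrangements is 8!/(3!·3!·2!) = 40320/72 = 560.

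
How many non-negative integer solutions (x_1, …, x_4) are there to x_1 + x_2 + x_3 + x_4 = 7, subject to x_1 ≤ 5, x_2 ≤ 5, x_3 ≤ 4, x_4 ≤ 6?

Without the upper bounds there are C(10,3) = 120 ways to split 7 among 4 variables.
Subtract solutions that violate a single cap (substitute x_i' = x_i − (cap_i+1)): x_1 ≥ 6 gives C(4,3) = 4; x_2 ≥ 6 gives C(4,3) = 4; x_3 ≥ 5 gives C(5,3) = 10; x_4 ≥ 7 gives C(3,3) = 1. Together 19.
No two caps can be exceeded simultaneously, so the pair terms are all 0.
By inclusion–exclusion the count is 120 − 19 + 0 = 101.

101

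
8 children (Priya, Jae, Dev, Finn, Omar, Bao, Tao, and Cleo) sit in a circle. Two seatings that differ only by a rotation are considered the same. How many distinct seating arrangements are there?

Around a circle, 8 distinct people have 8!/8 = (7)! = 5040 rotationally distinct seatings.

5040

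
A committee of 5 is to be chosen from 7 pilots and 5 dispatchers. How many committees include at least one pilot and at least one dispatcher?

770

Unrestricted: C(12,5) = 792 ways to pick any 5 of the 12.
Selections missing a whole group: no pilots → C(5,5) = 1; no dispatchers → C(7,5) = 21.
Both groups omitted at once is impossible, so 792 − 22 = 770.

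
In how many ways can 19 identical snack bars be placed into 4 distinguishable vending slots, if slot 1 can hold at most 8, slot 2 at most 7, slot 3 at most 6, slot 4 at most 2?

31

Ignoring the caps, the number of non-negative solutions to x_1+…+x_4 = 19 is C(22,3) = 1540.
Subtract solutions that violate a single cap (substitute x_i' = x_i − (cap_i+1)): x_1 ≥ 9 gives C(13,3) = 286; x_2 ≥ 8 gives C(14,3) = 364; x_3 ≥ 7 gives C(15,3) = 455; x_4 ≥ 3 gives C(19,3) = 969. Together 2074.
Add back pairs where two caps are both exceeded: 10 + 20 + 120 + 35 + 165 + 220 = 570.
Subtract triples: 0 + 0 + 1 + 4 = 5.
By inclusion–exclusion the count is 1540 − 2074 + 570 − 5 = 31.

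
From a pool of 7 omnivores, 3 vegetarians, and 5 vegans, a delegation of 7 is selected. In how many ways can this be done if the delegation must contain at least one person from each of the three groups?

Unrestricted: C(15,7) = 6435 ways to pick any 7 of the 15.
Subtract selections that omit an entire group: no omnivores → C(8,7) = 8; no vegetarians → C(12,7) = 792; no vegans → C(10,7) = 120.
Add back selections omitting two groups (i.e. drawn from a single group): C(7,7) + C(3,7) + C(5,7) = 1.
By inclusion–exclusion: 6435 − 920 + 1 = 5516.

5516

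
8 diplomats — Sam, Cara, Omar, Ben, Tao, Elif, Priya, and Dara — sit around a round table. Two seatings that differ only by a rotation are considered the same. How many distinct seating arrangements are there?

5040

Seat Sam anywhere (absorbing the rotational symmetry), then permute the other 7: (7)! = 5040.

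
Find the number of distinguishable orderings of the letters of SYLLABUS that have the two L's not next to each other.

There are 8!/(2!·2!) = 10080 arrangements of SYLLABUS in total.
If the two L's are adjacent, glue them into one block, leaving 7 items to arrange: (7)!/(2!) = 2520 ways.
Subtracting, 10080 − 2520 = 7560 arrangements keep the L's apart.

7560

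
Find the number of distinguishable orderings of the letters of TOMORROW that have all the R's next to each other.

Treat the 2 copies of R as a single block. The multiset to arrange is then {RR, M, O, O, O, T, W}, 7 items in all.
That gives (7)!/(3!) = 840 arrangements.

840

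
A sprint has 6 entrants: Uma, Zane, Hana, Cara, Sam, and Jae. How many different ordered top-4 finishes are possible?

There are 6 choices for 1st place, 5 for 2nd, and so on down to 3 for position 4.
That gives 6 × 5 × 4 × 3 = 360.

360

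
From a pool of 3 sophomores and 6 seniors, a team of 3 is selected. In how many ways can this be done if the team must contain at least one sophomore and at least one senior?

63

Unrestricted: C(9,3) = 84 ways to pick any 3 of the 9.
Selections missing a whole group: no sophomores → C(6,3) = 20; no seniors → C(3,3) = 1.
Both groups omitted at once is impossible, so 84 − 21 = 63.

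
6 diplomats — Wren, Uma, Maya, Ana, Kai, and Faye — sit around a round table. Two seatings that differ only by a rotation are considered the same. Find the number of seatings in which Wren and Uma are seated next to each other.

48

Treat {Wren, Uma} as one unit (2 internal orders) and seat the resulting 5 units around the table: (4)! circular arrangements.
So 2 × (4)! = 2 × 24 = 48.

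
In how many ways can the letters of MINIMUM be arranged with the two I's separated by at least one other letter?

300

There are 7!/(3!·2!) = 420 arrangements of MINIMUM in total.
Arrangements with the I's together: treat II as one letter, giving (6)!/(3!) = 120.
Hence 420 − 120 = 300.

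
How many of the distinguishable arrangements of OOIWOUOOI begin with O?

With the first slot taken by O, it remains to arrange the other 8 letters (OIWOUOOI).
Those 8 letters have I appearing twice and O appearing 4 times, giving (8)!/(4!·2!) = 840.

840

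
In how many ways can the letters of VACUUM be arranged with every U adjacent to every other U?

120

Treat the 2 copies of U as a single block. The multiset to arrange is then {UU, A, C, M, V}, 5 items in all.
All 5 items are distinct, so there are (5)! = 120 arrangements.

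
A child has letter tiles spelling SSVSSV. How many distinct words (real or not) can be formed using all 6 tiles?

Letter multiplicities in SSVSSV: S×4, V×2.
The number of distinct arrangements is 6!/(4!·2!) = 720/48 = 15.

15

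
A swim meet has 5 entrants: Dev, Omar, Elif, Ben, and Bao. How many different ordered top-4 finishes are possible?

There are 5 choices for 1st place, 4 for 2nd, and so on down to 2 for position 4.
That gives 5 × 4 × 3 × 2 = 120.

120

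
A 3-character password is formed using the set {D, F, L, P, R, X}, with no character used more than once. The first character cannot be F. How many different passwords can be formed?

100

The first character has 6−1 = 5 choices (anything except F).
The remaining 2 characters are filled from the other 5 symbols without repetition: 5 × 4 = 20.
Total: 5 × 20 = 100.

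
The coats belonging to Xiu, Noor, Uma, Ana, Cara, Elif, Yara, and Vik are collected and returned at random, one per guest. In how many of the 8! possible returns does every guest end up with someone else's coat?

Let Aᵢ be the assignments in which guest i gets their own coat. We want the size of the complement of A₁∪…∪A_8.
By inclusion–exclusion this is Σ_{j=0}^{8} (−1)^j C(8,j)·(8−j)!.
Computing: 40320 − 40320 + 20160 − 6720 + 1680 − 336 + 56 − 8 + 1 = 14833.

14833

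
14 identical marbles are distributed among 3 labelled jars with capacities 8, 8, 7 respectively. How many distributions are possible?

By stars and bars, unrestricted non-negative solutions to x_1+…+x_3 = 14 number C(14+2,2) = 120.
Subtract solutions that violate a single cap (substitute x_i' = x_i − (cap_i+1)): x_1 ≥ 9 gives C(7,2) = 21; x_2 ≥ 9 gives C(7,2) = 21; x_3 ≥ 8 gives C(8,2) = 28. Together 70.
No two caps can be exceeded simultaneously, so the pair terms are all 0.
By inclusion–exclusion the count is 120 − 70 + 0 = 50.

50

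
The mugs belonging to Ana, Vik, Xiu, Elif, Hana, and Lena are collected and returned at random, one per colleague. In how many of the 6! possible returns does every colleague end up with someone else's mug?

This is the derangement count D_6: permutations of 6 items with no fixed point.
By inclusion–exclusion this is Σ_{j=0}^{6} (−1)^j C(6,j)·(6−j)!.
Computing: 720 − 720 + 360 − 120 + 30 − 6 + 1 = 265.

265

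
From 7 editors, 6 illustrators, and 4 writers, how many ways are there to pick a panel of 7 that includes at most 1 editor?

Split by how many editors are chosen (0 through 1).
Sum: C(7,0)·C(10,7) + C(7,1)·C(10,6) = 120 + 1470 = 1590.

1590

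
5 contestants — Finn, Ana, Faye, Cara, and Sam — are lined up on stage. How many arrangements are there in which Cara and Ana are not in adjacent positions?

Of the 5! = 120 arrangements, those with Cara and Ana adjacent number 2 × 4! = 48 (treat the pair as a block with 2 internal orders).
So 120 − 48 = 72 arrangements keep them apart.

72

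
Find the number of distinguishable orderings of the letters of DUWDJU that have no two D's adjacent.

There are 6!/(2!·2!) = 180 arrangements of DUWDJU in total.
Arrangements with the D's together: treat DD as one letter, giving (5)!/(2!) = 60.
Hence 180 − 60 = 120.

120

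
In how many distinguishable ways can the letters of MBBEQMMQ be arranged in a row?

1680

The 8 letters of MBBEQMMQ have repeats: B appearing twice, M appearing 3 times, and Q appearing twice.
So there are 8! / (3!·2!·2!) = 1680 distinguishable arrangements.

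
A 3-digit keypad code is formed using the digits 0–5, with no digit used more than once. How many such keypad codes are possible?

120

With no repetition, fill the 3 digits in order: 6 choices, then 5, down to 4.
6 × 5 × 4 = 120.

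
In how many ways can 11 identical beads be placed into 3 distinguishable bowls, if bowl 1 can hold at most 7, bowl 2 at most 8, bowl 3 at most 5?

Ignoring the caps, the number of non-negative solutions to x_1+…+x_3 = 11 is C(13,2) = 78.
Subtract solutions that violate a single cap (substitute x_i' = x_i − (cap_i+1)): x_1 ≥ 8 gives C(5,2) = 10; x_2 ≥ 9 gives C(4,2) = 6; x_3 ≥ 6 gives C(7,2) = 21. Together 37.
No two caps can be exceeded simultaneously, so the pair terms are all 0.
By inclusion–exclusion the count is 78 − 37 + 0 = 41.

41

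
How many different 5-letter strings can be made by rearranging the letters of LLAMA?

30

Letter multiplicities in LLAMA: A×2, L×2, M×1.
So there are 5! / (2!·2!) = 30 distinguishable arrangements.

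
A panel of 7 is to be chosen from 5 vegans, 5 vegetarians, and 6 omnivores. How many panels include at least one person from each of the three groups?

10660

Total 7-person selections from all 16: C(16,7) = 11440.
Subtract selections that omit an entire group: no vegans → C(11,7) = 330; no vegetarians → C(11,7) = 330; no omnivores → C(10,7) = 120.
Add back selections omitting two groups (i.e. drawn from a single group): C(5,7) + C(5,7) + C(6,7) = 0.
By inclusion–exclusion: 11440 − 780 + 0 = 10660.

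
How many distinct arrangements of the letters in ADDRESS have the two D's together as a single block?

Treat the 2 copies of D as a single block. The multiset to arrange is then {DD, A, E, R, S, S}, 6 items in all.
That gives (6)!/(2!) = 360 arrangements.

360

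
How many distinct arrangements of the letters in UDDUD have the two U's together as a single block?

4

Treat the 2 copies of U as a single block. The multiset to arrange is then {UU, D, D, D}, 4 items in all.
That gives (4)!/(3!) = 4 arrangements.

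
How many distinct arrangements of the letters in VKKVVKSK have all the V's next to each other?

Treat the 3 copies of V as a single block. The multiset to arrange is then {VVV, K, K, K, K, S}, 6 items in all.
That gives (6)!/(4!) = 30 arrangements.

30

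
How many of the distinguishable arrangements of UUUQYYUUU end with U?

Fix U in the last position and arrange the remaining 8 letters.
Those 8 letters have U appearing 5 times and Y appearing twice, giving (8)!/(5!·2!) = 168.

168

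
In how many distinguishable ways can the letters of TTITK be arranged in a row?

20

TTITK has 5 letters with T appearing 3 times.
Dividing 5! = 120 by 3! = 6 for the repeated letters gives 20.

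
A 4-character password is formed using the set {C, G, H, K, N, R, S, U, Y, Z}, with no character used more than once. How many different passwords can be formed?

With no repetition, fill the 4 characters in order: 10 choices, then 9, down to 7.
10 × 9 × 8 × 7 = 5040.

5040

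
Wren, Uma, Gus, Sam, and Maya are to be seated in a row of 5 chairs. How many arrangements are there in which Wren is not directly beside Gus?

There are 5! = 120 arrangements in all. If Wren and Gus are adjacent, merging them into one block gives 2·(4)! = 48 arrangements.
Complementary counting: 120 − 48 = 72.

72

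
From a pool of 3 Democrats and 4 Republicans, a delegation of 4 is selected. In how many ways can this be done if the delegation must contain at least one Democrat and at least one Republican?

34

Unrestricted: C(7,4) = 35 ways to pick any 4 of the 7.
Subtract selections that omit an entire group: no Democrats → C(4,4) = 1; no Republicans → C(3,4) = 0.
Both groups omitted at once is impossible, so 35 − 1 = 34.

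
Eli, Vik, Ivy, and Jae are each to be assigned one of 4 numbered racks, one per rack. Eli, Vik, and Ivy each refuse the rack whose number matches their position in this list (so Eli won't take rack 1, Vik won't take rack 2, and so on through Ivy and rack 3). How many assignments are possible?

11

Let Aᵢ (for i ∈ {1, 2, 3}) be the placements that put person i in their forbidden rack. Any j of these fix j positions, leaving (4−j)! ways to fill the rest, and there are C(3,j) ways to pick which j.
By inclusion–exclusion, the number of valid placements is Σ_{j=0}^{3} (−1)^j C(3,j)·(4−j)!.
Computing: 24 − 18 + 6 − 1 = 11.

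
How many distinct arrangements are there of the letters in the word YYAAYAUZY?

The 9 letters of YYAAYAUZY have repeats: A appearing 3 times and Y appearing 4 times.
So there are 9! / (4!·3!) = 2520 distinguishable arrangements.

2520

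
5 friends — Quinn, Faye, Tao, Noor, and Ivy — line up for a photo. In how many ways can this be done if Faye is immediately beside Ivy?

Treat {Faye, Ivy} as a single unit. There are 4 units to order, and the pair itself can be ordered 2 ways.
So the count is 2·(4)! = 48.

48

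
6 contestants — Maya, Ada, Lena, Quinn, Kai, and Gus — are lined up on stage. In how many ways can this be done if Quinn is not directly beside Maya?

480

Of the 6! = 720 arrangements, those with Quinn and Maya adjacent number 2 × 5! = 240 (treat the pair as a block with 2 internal orders).
So 720 − 240 = 480 arrangements keep them apart.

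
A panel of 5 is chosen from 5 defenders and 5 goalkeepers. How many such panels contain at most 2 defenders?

Split by how many defenders are chosen (0 through 2).
Sum: C(5,0)·C(5,5) + C(5,1)·C(5,4) + C(5,2)·C(5,3) = 1 + 25 + 100 = 126.

126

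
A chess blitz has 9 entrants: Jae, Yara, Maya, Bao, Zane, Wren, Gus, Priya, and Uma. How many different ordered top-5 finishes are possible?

This is an ordered selection of 5 from 9: P(9,5).
That gives 9 × 8 × 7 × 6 × 5 = 15120.

15120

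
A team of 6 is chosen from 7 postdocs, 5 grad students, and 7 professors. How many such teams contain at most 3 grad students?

26663

Split by how many grad students are chosen (0 through 3).
Sum: C(5,0)·C(14,6) + C(5,1)·C(14,5) + C(5,2)·C(14,4) + C(5,3)·C(14,3) = 3003 + 10010 + 10010 + 3640 = 26663.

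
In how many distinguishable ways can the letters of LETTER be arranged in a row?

Letter multiplicities in LETTER: E×2, L×1, R×1, T×2.
The number of distinct arrangements is 6!/(2!·2!) = 720/4 = 180.

180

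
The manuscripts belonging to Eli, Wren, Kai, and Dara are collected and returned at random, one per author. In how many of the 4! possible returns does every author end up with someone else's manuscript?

This is the derangement count D_4: permutations of 4 items with no fixed point.
By inclusion–exclusion this is Σ_{j=0}^{4} (−1)^j C(4,j)·(4−j)!.
Computing: 24 − 24 + 12 − 4 + 1 = 9.

9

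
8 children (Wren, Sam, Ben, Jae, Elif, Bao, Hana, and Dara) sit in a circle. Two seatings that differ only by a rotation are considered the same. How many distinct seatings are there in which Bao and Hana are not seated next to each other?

3600

Without the restriction there are (7)! = 5040 seatings.
Those with Bao next to Hana: fuse the pair into one unit and seat 7 units around a circle — 2·(6)! = 1440.
Subtracting, 5040 − 1440 = 3600.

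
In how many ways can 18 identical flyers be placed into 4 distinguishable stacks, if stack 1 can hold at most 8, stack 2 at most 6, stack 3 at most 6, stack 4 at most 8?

By stars and bars, unrestricted non-negative solutions to x_1+…+x_4 = 18 number C(18+3,3) = 1330.
Subtract solutions that violate a single cap (substitute x_i' = x_i − (cap_i+1)): x_1 ≥ 9 gives C(12,3) = 220; x_2 ≥ 7 gives C(14,3) = 364; x_3 ≥ 7 gives C(14,3) = 364; x_4 ≥ 9 gives C(12,3) = 220. Together 1168.
Add back pairs where two caps are both exceeded: 10 + 10 + 1 + 35 + 10 + 10 = 76.
By inclusion–exclusion the count is 1330 − 1168 + 76 = 238.

238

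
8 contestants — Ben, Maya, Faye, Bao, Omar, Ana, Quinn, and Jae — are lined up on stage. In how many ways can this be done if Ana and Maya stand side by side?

10080

Place the 6 others and the Ana-Maya pair as 7 objects in a line; the pair has 2 internal arrangements.
So the count is 2·(7)! = 10080.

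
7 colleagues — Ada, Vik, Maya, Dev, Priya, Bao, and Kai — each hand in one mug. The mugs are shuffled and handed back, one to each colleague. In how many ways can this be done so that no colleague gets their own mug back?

1854

This is the derangement count D_7: permutations of 7 items with no fixed point.
By inclusion–exclusion this is Σ_{j=0}^{7} (−1)^j C(7,j)·(7−j)!.
Computing: 5040 − 5040 + 2520 − 840 + 210 − 42 + 7 − 1 = 1854.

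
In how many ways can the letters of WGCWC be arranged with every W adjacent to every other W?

12

Treat the 2 copies of W as a single block. The multiset to arrange is then {WW, C, C, G}, 4 items in all.
That gives (4)!/(2!) = 12 arrangements.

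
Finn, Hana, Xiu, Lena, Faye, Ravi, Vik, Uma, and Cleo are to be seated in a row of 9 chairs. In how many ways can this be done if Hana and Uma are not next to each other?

282240

There are 9! = 362880 arrangements in all. If Hana and Uma are adjacent, merging them into one block gives 2·(8)! = 80640 arrangements.
Complementary counting: 362880 − 80640 = 282240.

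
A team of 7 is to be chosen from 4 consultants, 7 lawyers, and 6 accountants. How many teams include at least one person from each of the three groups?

17283

Total 7-person selections from all 17: C(17,7) = 19448.
Selections missing a whole group: no consultants → C(13,7) = 1716; no lawyers → C(10,7) = 120; no accountants → C(11,7) = 330.
Add back selections omitting two groups (i.e. drawn from a single group): C(4,7) + C(7,7) + C(6,7) = 1.
By inclusion–exclusion: 19448 − 2166 + 1 = 17283.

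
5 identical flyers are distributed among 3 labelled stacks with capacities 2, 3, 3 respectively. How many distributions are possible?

9

Without the upper bounds there are C(7,2) = 21 ways to split 5 among 3 stacks.
Subtract solutions that violate a single cap (substitute x_i' = x_i − (cap_i+1)): x_1 ≥ 3 gives C(4,2) = 6; x_2 ≥ 4 gives C(3,2) = 3; x_3 ≥ 4 gives C(3,2) = 3. Together 12.
No two caps can be exceeded simultaneously, so the pair terms are all 0.
By inclusion–exclusion the count is 21 − 12 + 0 = 9.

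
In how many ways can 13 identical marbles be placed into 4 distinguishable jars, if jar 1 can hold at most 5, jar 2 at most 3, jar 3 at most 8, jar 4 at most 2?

Ignoring the caps, the number of non-negative solutions to x_1+…+x_4 = 13 is C(16,3) = 560.
Subtract solutions that violate a single cap (substitute x_i' = x_i − (cap_i+1)): x_1 ≥ 6 gives C(10,3) = 120; x_2 ≥ 4 gives C(12,3) = 220; x_3 ≥ 9 gives C(7,3) = 35; x_4 ≥ 3 gives C(13,3) = 286. Together 661.
Add back pairs where two caps are both exceeded: 20 + 0 + 35 + 1 + 84 + 4 = 144.
Subtract triples: 0 + 1 + 0 + 0 = 1.
By inclusion–exclusion the count is 560 − 661 + 144 − 1 = 42.

42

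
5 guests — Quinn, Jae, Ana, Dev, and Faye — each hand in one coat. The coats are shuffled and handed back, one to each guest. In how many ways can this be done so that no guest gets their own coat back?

Count assignments avoiding every fixed point. For any j of the 5 guests fixed to their own coat, the other 5−j can be arranged in (5−j)! ways.
By inclusion–exclusion this is Σ_{j=0}^{5} (−1)^j C(5,j)·(5−j)!.
Computing: 120 − 120 + 60 − 20 + 5 − 1 = 44.

44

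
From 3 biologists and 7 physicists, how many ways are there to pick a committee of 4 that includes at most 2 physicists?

Split by how many physicists are chosen (0 through 2).
Sum: C(7,0)·C(3,4) + C(7,1)·C(3,3) + C(7,2)·C(3,2) = 0 + 7 + 63 = 70.

70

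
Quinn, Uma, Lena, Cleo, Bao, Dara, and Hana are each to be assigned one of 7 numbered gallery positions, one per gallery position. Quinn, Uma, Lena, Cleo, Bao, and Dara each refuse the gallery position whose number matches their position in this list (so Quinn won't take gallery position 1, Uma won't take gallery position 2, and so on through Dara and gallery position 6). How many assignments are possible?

Let Aᵢ (for 1 ≤ i ≤ 6) be the placements that put person i in their forbidden gallery position. Any j of these fix j positions, leaving (7−j)! ways to fill the rest, and there are C(6,j) ways to pick which j.
By inclusion–exclusion, the number of valid placements is Σ_{j=0}^{6} (−1)^j C(6,j)·(7−j)!.
Computing: 5040 − 4320 + 1800 − 480 + 90 − 12 + 1 = 2119.

2119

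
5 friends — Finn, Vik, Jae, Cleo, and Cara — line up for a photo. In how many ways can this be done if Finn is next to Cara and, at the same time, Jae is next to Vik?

24

Treat {Finn,Cara} as one block (2 orders) and {Jae,Vik} as another (2 orders).
That leaves 3 units to arrange: 2 × 2 × 3! = 4 × 6 = 24.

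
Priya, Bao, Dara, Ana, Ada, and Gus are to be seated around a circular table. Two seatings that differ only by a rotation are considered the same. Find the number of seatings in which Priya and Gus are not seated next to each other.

All circular seatings of 6 people number (5)! = 120.
Seatings with Priya beside Gus: treat them as a block with 2 internal orders, giving 2 × (4)! = 48.
Subtracting, 120 − 48 = 72.

72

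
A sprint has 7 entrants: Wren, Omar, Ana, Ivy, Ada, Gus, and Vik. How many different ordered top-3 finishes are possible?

There are 7 choices for 1st place, 6 for 2nd, and 5 for 3rd.
That gives 7 × 6 × 5 = 210.

210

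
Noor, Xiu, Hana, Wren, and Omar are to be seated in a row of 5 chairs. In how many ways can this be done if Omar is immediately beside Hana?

48

Place the 3 others and the Omar-Hana pair as 4 objects in a line; the pair has 2 internal arrangements.
That gives 2 × 4! = 2 × 24 = 48.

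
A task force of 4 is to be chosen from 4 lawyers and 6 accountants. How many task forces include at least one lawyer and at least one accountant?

194

Total 4-person selections from all 10: C(10,4) = 210.
Selections missing a whole group: no lawyers → C(6,4) = 15; no accountants → C(4,4) = 1.
Both groups omitted at once is impossible, so 210 − 16 = 194.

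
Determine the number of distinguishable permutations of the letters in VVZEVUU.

420

Letter multiplicities in VVZEVUU: E×1, U×2, V×3, Z×1.
The number of distinct arrangements is 7!/(3!·2!) = 5040/12 = 420.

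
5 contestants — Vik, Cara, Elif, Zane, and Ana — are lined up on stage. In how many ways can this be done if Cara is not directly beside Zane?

There are 5! = 120 arrangements in all. If Cara and Zane are adjacent, merging them into one block gives 2·(4)! = 48 arrangements.
Complementary counting: 120 − 48 = 72.

72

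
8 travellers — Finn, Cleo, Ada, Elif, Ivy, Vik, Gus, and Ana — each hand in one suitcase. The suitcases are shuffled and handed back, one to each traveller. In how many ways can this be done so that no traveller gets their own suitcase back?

This is the derangement count D_8: permutations of 8 items with no fixed point.
By inclusion–exclusion this is Σ_{j=0}^{8} (−1)^j C(8,j)·(8−j)!.
Computing: 40320 − 40320 + 20160 − 6720 + 1680 − 336 + 56 − 8 + 1 = 14833.

14833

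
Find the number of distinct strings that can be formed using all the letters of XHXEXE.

60

Letter multiplicities in XHXEXE: E×2, H×1, X×3.
So there are 6! / (3!·2!) = 60 distinguishable arrangements.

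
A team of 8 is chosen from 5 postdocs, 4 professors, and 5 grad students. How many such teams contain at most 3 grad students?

Split by how many grad students are chosen (0 through 3).
Sum: C(5,0)·C(9,8) + C(5,1)·C(9,7) + C(5,2)·C(9,6) + C(5,3)·C(9,5) = 9 + 180 + 840 + 1260 = 2289.

2289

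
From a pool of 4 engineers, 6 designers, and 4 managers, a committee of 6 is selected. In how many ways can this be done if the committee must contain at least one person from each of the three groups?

With no constraint there are C(14,6) = 3003 possible selections.
Selections missing a whole group: no engineers → C(10,6) = 210; no designers → C(8,6) = 28; no managers → C(10,6) = 210.
Add back selections omitting two groups (i.e. drawn from a single group): C(4,6) + C(6,6) + C(4,6) = 1.
By inclusion–exclusion: 3003 − 448 + 1 = 2556.

2556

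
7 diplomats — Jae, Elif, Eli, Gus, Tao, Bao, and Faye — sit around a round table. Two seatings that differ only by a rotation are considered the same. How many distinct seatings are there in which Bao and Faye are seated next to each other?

240

Treat {Bao, Faye} as one unit (2 internal orders) and seat the resulting 6 units around the table: (5)! circular arrangements.
So 2 × (5)! = 2 × 120 = 240.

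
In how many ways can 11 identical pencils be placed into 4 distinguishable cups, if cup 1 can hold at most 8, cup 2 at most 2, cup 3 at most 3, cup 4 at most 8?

94

Ignoring the caps, the number of non-negative solutions to x_1+…+x_4 = 11 is C(14,3) = 364.
Subtract solutions that violate a single cap (substitute x_i' = x_i − (cap_i+1)): x_1 ≥ 9 gives C(5,3) = 10; x_2 ≥ 3 gives C(11,3) = 165; x_3 ≥ 4 gives C(10,3) = 120; x_4 ≥ 9 gives C(5,3) = 10. Together 305.
Add back pairs where two caps are both exceeded: 0 + 0 + 0 + 35 + 0 + 0 = 35.
By inclusion–exclusion the count is 364 − 305 + 35 = 94.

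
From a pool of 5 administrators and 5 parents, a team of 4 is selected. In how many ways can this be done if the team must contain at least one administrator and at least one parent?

Total 4-person selections from all 10: C(10,4) = 210.
Subtract selections that omit an entire group: no administrators → C(5,4) = 5; no parents → C(5,4) = 5.
Both groups omitted at once is impossible, so 210 − 10 = 200.

200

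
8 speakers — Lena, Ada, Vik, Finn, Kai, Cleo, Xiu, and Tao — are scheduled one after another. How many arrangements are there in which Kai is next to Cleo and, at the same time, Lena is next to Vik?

2880

Treat {Kai,Cleo} as one block (2 orders) and {Lena,Vik} as another (2 orders).
That leaves 6 units to arrange: 2 × 2 × 6! = 4 × 720 = 2880.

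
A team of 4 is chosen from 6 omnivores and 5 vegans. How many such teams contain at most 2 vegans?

Split by how many vegans are chosen (0 through 2).
Sum: C(5,0)·C(6,4) + C(5,1)·C(6,3) + C(5,2)·C(6,2) = 15 + 100 + 150 = 265.

265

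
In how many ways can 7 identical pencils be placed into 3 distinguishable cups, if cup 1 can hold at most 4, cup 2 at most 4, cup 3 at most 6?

23

Ignoring the caps, the number of non-negative solutions to x_1+…+x_3 = 7 is C(9,2) = 36.
Subtract solutions that violate a single cap (substitute x_i' = x_i − (cap_i+1)): x_1 ≥ 5 gives C(4,2) = 6; x_2 ≥ 5 gives C(4,2) = 6; x_3 ≥ 7 gives C(2,2) = 1. Together 13.
No two caps can be exceeded simultaneously, so the pair terms are all 0.
By inclusion–exclusion the count is 36 − 13 + 0 = 23.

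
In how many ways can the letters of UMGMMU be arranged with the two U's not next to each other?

40

Total arrangements of UMGMMU: 6!/(3!·2!) = 60.
If the two U's are adjacent, glue them into one block, leaving 5 items to arrange: (5)!/(3!) = 20 ways.
Subtracting, 60 − 20 = 40 arrangements keep the U's apart.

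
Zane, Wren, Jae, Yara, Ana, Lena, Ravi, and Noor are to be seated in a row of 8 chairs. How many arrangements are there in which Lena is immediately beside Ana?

Treat {Lena, Ana} as a single unit. There are 7 units to order, and the pair itself can be ordered 2 ways.
So the count is 2·(7)! = 10080.

10080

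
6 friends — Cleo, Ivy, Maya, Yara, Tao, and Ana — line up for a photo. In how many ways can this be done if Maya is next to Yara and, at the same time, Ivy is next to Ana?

Treat {Maya,Yara} as one block (2 orders) and {Ivy,Ana} as another (2 orders).
That leaves 4 units to arrange: 2 × 2 × 4! = 4 × 24 = 96.

96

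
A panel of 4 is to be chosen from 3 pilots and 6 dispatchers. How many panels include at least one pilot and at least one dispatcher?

With no constraint there are C(9,4) = 126 possible selections.
Subtract selections that omit an entire group: no pilots → C(6,4) = 15; no dispatchers → C(3,4) = 0.
Both groups omitted at once is impossible, so 126 − 15 = 111.

111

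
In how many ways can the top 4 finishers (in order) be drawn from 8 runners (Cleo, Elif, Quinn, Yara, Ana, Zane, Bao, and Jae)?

1680

This is an ordered selection of 4 from 8: P(8,4).
That gives 8 × 7 × 6 × 5 = 1680.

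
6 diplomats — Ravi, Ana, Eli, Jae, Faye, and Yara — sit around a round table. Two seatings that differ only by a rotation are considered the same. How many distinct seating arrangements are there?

120

Seat Ravi anywhere (absorbing the rotational symmetry), then permute the other 5: (5)! = 120.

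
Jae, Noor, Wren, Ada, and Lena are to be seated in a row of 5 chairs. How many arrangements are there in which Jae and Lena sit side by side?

Place the 3 others and the Jae-Lena pair as 4 objects in a line; the pair has 2 internal arrangements.
So the count is 2·(4)! = 48.

48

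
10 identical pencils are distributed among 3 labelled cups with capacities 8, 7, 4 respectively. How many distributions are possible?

By stars and bars, unrestricted non-negative solutions to x_1+…+x_3 = 10 number C(10+2,2) = 66.
Subtract solutions that violate a single cap (substitute x_i' = x_i − (cap_i+1)): x_1 ≥ 9 gives C(3,2) = 3; x_2 ≥ 8 gives C(4,2) = 6; x_3 ≥ 5 gives C(7,2) = 21. Together 30.
No two caps can be exceeded simultaneously, so the pair terms are all 0.
By inclusion–exclusion the count is 66 − 30 + 0 = 36.

36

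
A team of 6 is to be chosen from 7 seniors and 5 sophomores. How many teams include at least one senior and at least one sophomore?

With no constraint there are C(12,6) = 924 possible selections.
Subtract selections that omit an entire group: no seniors → C(5,6) = 0; no sophomores → C(7,6) = 7.
Both groups omitted at once is impossible, so 924 − 7 = 917.

917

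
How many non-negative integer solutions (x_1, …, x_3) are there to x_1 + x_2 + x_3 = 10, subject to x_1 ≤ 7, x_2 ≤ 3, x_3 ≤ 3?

By stars and bars, unrestricted non-negative solutions to x_1+…+x_3 = 10 number C(10+2,2) = 66.
Subtract solutions that violate a single cap (substitute x_i' = x_i − (cap_i+1)): x_1 ≥ 8 gives C(4,2) = 6; x_2 ≥ 4 gives C(8,2) = 28; x_3 ≥ 4 gives C(8,2) = 28. Together 62.
Add back pairs where two caps are both exceeded: 0 + 0 + 6 = 6.
By inclusion–exclusion the count is 66 − 62 + 6 = 10.

10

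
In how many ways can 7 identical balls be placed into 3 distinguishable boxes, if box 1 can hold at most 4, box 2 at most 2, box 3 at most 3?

By stars and bars, unrestricted non-negative solutions to x_1+…+x_3 = 7 number C(7+2,2) = 36.
Subtract solutions that violate a single cap (substitute x_i' = x_i − (cap_i+1)): x_1 ≥ 5 gives C(4,2) = 6; x_2 ≥ 3 gives C(6,2) = 15; x_3 ≥ 4 gives C(5,2) = 10. Together 31.
Add back pairs where two caps are both exceeded: 0 + 0 + 1 = 1.
By inclusion–exclusion the count is 36 − 31 + 1 = 6.

6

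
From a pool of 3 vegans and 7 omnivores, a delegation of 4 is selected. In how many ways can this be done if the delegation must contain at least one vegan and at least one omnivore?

Unrestricted: C(10,4) = 210 ways to pick any 4 of the 10.
Selections missing a whole group: no vegans → C(7,4) = 35; no omnivores → C(3,4) = 0.
Both groups omitted at once is impossible, so 210 − 35 = 175.

175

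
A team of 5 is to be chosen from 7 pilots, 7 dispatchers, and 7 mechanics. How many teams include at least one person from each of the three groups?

14406

Total 5-person selections from all 21: C(21,5) = 20349.
Subtract selections that omit an entire group: no pilots → C(14,5) = 2002; no dispatchers → C(14,5) = 2002; no mechanics → C(14,5) = 2002.
Add back selections omitting two groups (i.e. drawn from a single group): C(7,5) + C(7,5) + C(7,5) = 63.
By inclusion–exclusion: 20349 − 6006 + 63 = 14406.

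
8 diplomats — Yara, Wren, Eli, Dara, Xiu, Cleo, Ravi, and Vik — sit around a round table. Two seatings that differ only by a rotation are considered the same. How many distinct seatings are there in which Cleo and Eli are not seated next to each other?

Without the restriction there are (7)! = 5040 seatings.
Those with Cleo next to Eli: fuse the pair into one unit and seat 7 units around a circle — 2·(6)! = 1440.
Subtracting, 5040 − 1440 = 3600.

3600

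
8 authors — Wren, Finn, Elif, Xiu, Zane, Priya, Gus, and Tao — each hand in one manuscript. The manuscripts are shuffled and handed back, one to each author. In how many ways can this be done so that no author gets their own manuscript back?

Let Aᵢ be the assignments in which author i gets their own manuscript. We want the size of the complement of A₁∪…∪A_8.
By inclusion–exclusion this is Σ_{j=0}^{8} (−1)^j C(8,j)·(8−j)!.
Computing: 40320 − 40320 + 20160 − 6720 + 1680 − 336 + 56 − 8 + 1 = 14833.

14833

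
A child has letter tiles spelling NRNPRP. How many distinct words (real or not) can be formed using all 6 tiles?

90

NRNPRP has 6 letters with N appearing twice, P appearing twice, and R appearing twice.
Dividing 6! = 720 by 2!·2!·2! = 8 for the repeated letters gives 90.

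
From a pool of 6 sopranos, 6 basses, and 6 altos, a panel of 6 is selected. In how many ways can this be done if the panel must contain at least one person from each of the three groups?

Unrestricted: C(18,6) = 18564 ways to pick any 6 of the 18.
Selections missing a whole group: no sopranos → C(12,6) = 924; no basses → C(12,6) = 924; no altos → C(12,6) = 924.
Add back selections omitting two groups (i.e. drawn from a single group): C(6,6) + C(6,6) + C(6,6) = 3.
By inclusion–exclusion: 18564 − 2772 + 3 = 15795.

15795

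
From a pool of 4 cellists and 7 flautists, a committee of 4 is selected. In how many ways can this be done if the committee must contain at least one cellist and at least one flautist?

With no constraint there are C(11,4) = 330 possible selections.
Subtract selections that omit an entire group: no cellists → C(7,4) = 35; no flautists → C(4,4) = 1.
Both groups omitted at once is impossible, so 330 − 36 = 294.

294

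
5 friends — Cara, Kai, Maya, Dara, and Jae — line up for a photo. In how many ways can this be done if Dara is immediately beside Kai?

Place the 3 others and the Dara-Kai pair as 4 objects in a line; the pair has 2 internal arrangements.
That gives 2 × 4! = 2 × 24 = 48.

48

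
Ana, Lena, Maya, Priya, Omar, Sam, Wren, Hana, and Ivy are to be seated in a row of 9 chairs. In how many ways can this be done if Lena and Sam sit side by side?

Place the 7 others and the Lena-Sam pair as 8 objects in a line; the pair has 2 internal arrangements.
So the count is 2·(8)! = 80640.

80640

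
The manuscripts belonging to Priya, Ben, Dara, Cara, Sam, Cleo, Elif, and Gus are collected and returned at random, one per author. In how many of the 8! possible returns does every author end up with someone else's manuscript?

14833

This is the derangement count D_8: permutations of 8 items with no fixed point.
By inclusion–exclusion this is Σ_{j=0}^{8} (−1)^j C(8,j)·(8−j)!.
Computing: 40320 − 40320 + 20160 − 6720 + 1680 − 336 + 56 − 8 + 1 = 14833.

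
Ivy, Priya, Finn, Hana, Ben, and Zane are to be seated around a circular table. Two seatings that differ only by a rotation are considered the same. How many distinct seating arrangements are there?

120

Around a circle, 6 distinct people have 6!/6 = (5)! = 120 rotationally distinct seatings.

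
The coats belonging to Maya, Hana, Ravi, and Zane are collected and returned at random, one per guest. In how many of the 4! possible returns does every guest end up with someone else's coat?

Count assignments avoiding every fixed point. For any j of the 4 guests fixed to their own coat, the other 4−j can be arranged in (4−j)! ways.
By inclusion–exclusion this is Σ_{j=0}^{4} (−1)^j C(4,j)·(4−j)!.
Computing: 24 − 24 + 12 − 4 + 1 = 9.

9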